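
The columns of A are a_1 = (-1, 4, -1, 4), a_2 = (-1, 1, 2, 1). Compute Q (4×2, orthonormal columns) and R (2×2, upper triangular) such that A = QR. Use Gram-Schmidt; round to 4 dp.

Q = [[-0.1715, -0.3368], [0.6860, 0.0748], [-0.1715, 0.9356], [0.6860, 0.0748]], R = [[5.8310, 1.2005], [0.0000, 2.3577]]

a_1 = (-1, 4, -1, 4); ‖a_1‖ = 5.8310, so q_1 = (-0.1715, 0.6860, -0.1715, 0.6860).
q_1·a_2 = (-0.1715)·(-1) + 0.6860·1 + (-0.1715)·2 + 0.6860·1 = 1.2005.
u_2 = a_2 − 1.2005·q_1 = (-0.7941, 0.1765, 2.2059, 0.1765).
‖u_2‖ = 2.3577, so q_2 = (-0.3368, 0.0748, 0.9356, 0.0748).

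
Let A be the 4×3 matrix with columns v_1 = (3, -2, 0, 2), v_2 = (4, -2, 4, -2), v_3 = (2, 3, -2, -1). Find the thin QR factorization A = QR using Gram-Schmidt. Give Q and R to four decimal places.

v_1 = (3, -2, 0, 2); ‖v_1‖ = 4.1231, so q_1 = (0.7276, -0.4851, 0.0000, 0.4851).
q_1·v_2 = 0.7276·4 + (-0.4851)·(-2) + 0.0000·4 + 0.4851·(-2) = 2.9104.
u_2 = v_2 − 2.9104·q_1 = (1.8824, -0.5882, 4.0000, -3.4118).
‖u_2‖ = 5.6151, so q_2 = (0.3352, -0.1048, 0.7124, -0.6076).
q_1·v_3 = 0.7276·2 + (-0.4851)·3 + 0.0000·(-2) + 0.4851·(-1) = -0.4851; q_2·v_3 = 0.3352·2 + (-0.1048)·3 + 0.7124·(-2) + (-0.6076)·(-1) = -0.4609.
u_3 = v_3 + 0.4851·q_1 + 0.4609·q_2 = (2.5075, 2.7164, -1.6716, -1.0448).
‖u_3‖ = 4.1895, so q_3 = (0.5985, 0.6484, -0.3990, -0.2494).

Q = [[0.7276, 0.3352, 0.5985], [-0.4851, -0.1048, 0.6484], [0.0000, 0.7124, -0.3990], [0.4851, -0.6076, -0.2494]], R = [[4.1231, 2.9104, -0.4851], [0.0000, 5.6151, -0.4609], [0.0000, 0.0000, 4.1895]]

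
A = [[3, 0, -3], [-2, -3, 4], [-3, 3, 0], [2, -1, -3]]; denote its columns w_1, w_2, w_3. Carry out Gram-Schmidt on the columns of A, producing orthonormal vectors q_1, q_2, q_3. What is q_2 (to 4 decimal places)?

q_2 = (0.1358, -0.7969, 0.5705, -0.1449)

w_1 = (3, -2, -3, 2); ‖w_1‖ = 5.0990, so q_1 = (0.5883, -0.3922, -0.5883, 0.3922).
q_1·w_2 = 0.5883·0 + (-0.3922)·(-3) + (-0.5883)·3 + 0.3922·(-1) = -0.9806.
u_2 = w_2 + 0.9806·q_1 = (0.5769, -3.3846, 2.4231, -0.6154).
‖u_2‖ = 4.2472, so q_2 = (0.1358, -0.7969, 0.5705, -0.1449).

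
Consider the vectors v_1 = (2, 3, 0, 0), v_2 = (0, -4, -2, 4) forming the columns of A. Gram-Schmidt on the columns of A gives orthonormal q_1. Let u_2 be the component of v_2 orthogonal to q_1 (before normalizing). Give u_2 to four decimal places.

v_1 = (2, 3, 0, 0); ‖v_1‖ = 3.6056, so q_1 = (0.5547, 0.8321, 0.0000, 0.0000).
q_1·v_2 = 0.5547·0 + 0.8321·(-4) + 0.0000·(-2) + 0.0000·4 = -3.3282.
u_2 = v_2 + 3.3282·q_1 = (1.8462, -1.2308, -2.0000, 4.0000).

u_2 = (1.8462, -1.2308, -2.0000, 4.0000)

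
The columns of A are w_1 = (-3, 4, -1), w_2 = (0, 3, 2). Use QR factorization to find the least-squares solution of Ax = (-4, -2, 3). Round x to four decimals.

w_1 = (-3, 4, -1); ‖w_1‖ = 5.0990, so e_1 = (-0.5883, 0.7845, -0.1961).
e_1·w_2 = (-0.5883)·0 + 0.7845·3 + (-0.1961)·2 = 1.9612.
u_2 = w_2 − 1.9612·e_1 = (1.1538, 1.4615, 2.3846).
‖u_2‖ = 3.0255, so e_2 = (0.3814, 0.4831, 0.7882).
Qᵀb = (0.1961, -0.1271).
Back-substitute: x_2 = -0.1271/3.0255 = -0.0420.
x_1 = (0.1961 − 1.9612·(-0.0420))/5.0990 = 0.0546.

x = (0.0546, -0.0420)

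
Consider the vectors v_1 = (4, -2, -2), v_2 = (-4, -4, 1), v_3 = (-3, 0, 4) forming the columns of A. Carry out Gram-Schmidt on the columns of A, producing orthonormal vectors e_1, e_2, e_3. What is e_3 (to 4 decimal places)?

e_3 = (0.3801, -0.1521, 0.9123)

e_1 = v_1/‖v_1‖ = (4, -2, -2)/4.8990 = (0.8165, -0.4082, -0.4082).
r_{12} = e_1·v_2 = -2.0412.
u_2 = v_2 + 2.0412·e_1 = (-2.3333, -4.8333, 0.1667).
‖u_2‖ = 5.3697, so e_2 = (-0.4345, -0.9001, 0.0310).
r_{13} = e_1·v_3 = -4.0825; r_{23} = e_2·v_3 = 1.4278.
u_3 = v_3 + 4.0825·e_1 − 1.4278·e_2 = (0.9538, -0.3815, 2.2890).
‖u_3‖ = 2.5089, so e_3 = (0.3801, -0.1521, 0.9123).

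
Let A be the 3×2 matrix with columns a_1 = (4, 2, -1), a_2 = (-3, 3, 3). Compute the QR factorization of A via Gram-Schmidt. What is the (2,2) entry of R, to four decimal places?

r_{22} = 4.8107

a_1 = (4, 2, -1); ‖a_1‖ = 4.5826, so e_1 = (0.8729, 0.4364, -0.2182).
e_1·a_2 = 0.8729·(-3) + 0.4364·3 + (-0.2182)·3 = -1.9640.
u_2 = a_2 + 1.9640·e_1 = (-1.2857, 3.8571, 2.5714).
r_{22} = ‖u_2‖ = 4.8107.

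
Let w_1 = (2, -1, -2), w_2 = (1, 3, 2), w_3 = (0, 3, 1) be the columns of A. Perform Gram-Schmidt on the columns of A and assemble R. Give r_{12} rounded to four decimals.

r_{12} = -1.6667

w_1 = (2, -1, -2); ‖w_1‖ = 3.0000, so q_1 = (0.6667, -0.3333, -0.6667).
r_{12} = q_1·w_2 = -1.6667.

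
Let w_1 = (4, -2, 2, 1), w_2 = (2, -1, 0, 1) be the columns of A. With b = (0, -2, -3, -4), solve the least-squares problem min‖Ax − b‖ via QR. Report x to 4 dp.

w_1 = (4, -2, 2, 1); ‖w_1‖ = 5.0000, so q_1 = (0.8000, -0.4000, 0.4000, 0.2000).
q_1·w_2 = 0.8000·2 + (-0.4000)·(-1) + 0.4000·0 + 0.2000·1 = 2.2000.
u_2 = w_2 − 2.2000·q_1 = (0.2400, -0.1200, -0.8800, 0.5600).
‖u_2‖ = 1.0770, so q_2 = (0.2228, -0.1114, -0.8171, 0.5199).
Qᵀb = (-1.2000, 0.5942).
Back-substitute: x_2 = 0.5942/1.0770 = 0.5517.
x_1 = (-1.2000 − 2.2000·0.5517)/5.0000 = -0.4828.

x = (-0.4828, 0.5517)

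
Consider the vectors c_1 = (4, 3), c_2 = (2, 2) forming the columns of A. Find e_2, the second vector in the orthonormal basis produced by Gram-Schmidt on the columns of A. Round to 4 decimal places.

e_2 = (-0.6000, 0.8000)

c_1 = (4, 3); ‖c_1‖ = 5.0000, so e_1 = (0.8000, 0.6000).
e_1·c_2 = 0.8000·2 + 0.6000·2 = 2.8000.
u_2 = c_2 − 2.8000·e_1 = (-0.2400, 0.3200).
‖u_2‖ = 0.4000, so e_2 = (-0.6000, 0.8000).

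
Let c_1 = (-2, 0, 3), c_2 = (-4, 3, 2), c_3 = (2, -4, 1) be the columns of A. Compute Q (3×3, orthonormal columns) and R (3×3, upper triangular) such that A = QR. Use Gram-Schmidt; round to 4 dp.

c_1 = (-2, 0, 3); ‖c_1‖ = 3.6056, so e_1 = (-0.5547, 0.0000, 0.8321).
e_1·c_2 = (-0.5547)·(-4) + 0.0000·3 + 0.8321·2 = 3.8829.
u_2 = c_2 − 3.8829·e_1 = (-1.8462, 3.0000, -1.2308).
‖u_2‖ = 3.7314, so e_2 = (-0.4948, 0.8040, -0.3298).
e_1·c_3 = (-0.5547)·2 + 0.0000·(-4) + 0.8321·1 = -0.2774; e_2·c_3 = (-0.4948)·2 + 0.8040·(-4) + (-0.3298)·1 = -4.5354.
u_3 = c_3 + 0.2774·e_1 + 4.5354·e_2 = (-0.3978, -0.3536, -0.2652).
‖u_3‖ = 0.5946, so e_3 = (-0.6690, -0.5946, -0.4460).

Q = [[-0.5547, -0.4948, -0.6690], [0.0000, 0.8040, -0.5946], [0.8321, -0.3298, -0.4460]], R = [[3.6056, 3.8829, -0.2774], [0.0000, 3.7314, -4.5354], [0.0000, 0.0000, 0.5946]]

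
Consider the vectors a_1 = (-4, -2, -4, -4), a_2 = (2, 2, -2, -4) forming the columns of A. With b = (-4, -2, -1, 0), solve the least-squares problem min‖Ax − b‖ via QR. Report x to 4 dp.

x = (0.6037, -0.6159)

e_1 = a_1/‖a_1‖ = (-4, -2, -4, -4)/7.2111 = (-0.5547, -0.2774, -0.5547, -0.5547).
r_{12} = e_1·a_2 = 1.6641.
u_2 = a_2 − 1.6641·e_1 = (2.9231, 2.4615, -1.0769, -3.0769).
‖u_2‖ = 5.0230, so e_2 = (0.5819, 0.4901, -0.2144, -0.6126).
Qᵀb = (3.3282, -3.0934).
Back-substitute: x_2 = -3.0934/5.0230 = -0.6159.
x_1 = (3.3282 − 1.6641·(-0.6159))/7.2111 = 0.6037.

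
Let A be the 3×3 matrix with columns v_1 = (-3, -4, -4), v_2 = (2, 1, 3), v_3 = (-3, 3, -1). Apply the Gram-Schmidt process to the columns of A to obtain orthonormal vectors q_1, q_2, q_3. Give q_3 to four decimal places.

v_1 = (-3, -4, -4); ‖v_1‖ = 6.4031, so q_1 = (-0.4685, -0.6247, -0.6247).
q_1·v_2 = (-0.4685)·2 + (-0.6247)·1 + (-0.6247)·3 = -3.4358.
u_2 = v_2 + 3.4358·q_1 = (0.3902, -1.1463, 0.8537).
‖u_2‖ = 1.4816, so q_2 = (0.2634, -0.7737, 0.5762).
q_1·v_3 = (-0.4685)·(-3) + (-0.6247)·3 + (-0.6247)·(-1) = 0.1562; q_2·v_3 = 0.2634·(-3) + (-0.7737)·3 + 0.5762·(-1) = -3.6875.
u_3 = v_3 − 0.1562·q_1 + 3.6875·q_2 = (-1.9556, 0.2444, 1.2222).
‖u_3‖ = 2.3190, so q_3 = (-0.8433, 0.1054, 0.5270).

q_3 = (-0.8433, 0.1054, 0.5270)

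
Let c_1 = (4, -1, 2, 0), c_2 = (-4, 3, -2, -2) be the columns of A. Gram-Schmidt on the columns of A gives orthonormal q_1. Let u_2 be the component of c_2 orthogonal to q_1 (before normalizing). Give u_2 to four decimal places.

c_1 = (4, -1, 2, 0); ‖c_1‖ = 4.5826, so q_1 = (0.8729, -0.2182, 0.4364, 0.0000).
q_1·c_2 = 0.8729·(-4) + (-0.2182)·3 + 0.4364·(-2) + 0.0000·(-2) = -5.0190.
u_2 = c_2 + 5.0190·q_1 = (0.3810, 1.9048, 0.1905, -2.0000).

u_2 = (0.3810, 1.9048, 0.1905, -2.0000)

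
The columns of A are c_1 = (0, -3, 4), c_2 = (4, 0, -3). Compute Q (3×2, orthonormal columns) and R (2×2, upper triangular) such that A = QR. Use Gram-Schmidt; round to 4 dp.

c_1 = (0, -3, 4); ‖c_1‖ = 5.0000, so e_1 = (0.0000, -0.6000, 0.8000).
e_1·c_2 = 0.0000·4 + (-0.6000)·0 + 0.8000·(-3) = -2.4000.
u_2 = c_2 + 2.4000·e_1 = (4.0000, -1.4400, -1.0800).
‖u_2‖ = 4.3863, so e_2 = (0.9119, -0.3283, -0.2462).

Q = [[0.0000, 0.9119], [-0.6000, -0.3283], [0.8000, -0.2462]], R = [[5.0000, -2.4000], [0.0000, 4.3863]]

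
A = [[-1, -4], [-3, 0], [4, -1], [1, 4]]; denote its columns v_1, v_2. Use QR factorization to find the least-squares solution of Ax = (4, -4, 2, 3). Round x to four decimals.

x = (0.7440, -0.2720)

q_1 = v_1/‖v_1‖ = (-1, -3, 4, 1)/5.1962 = (-0.1925, -0.5774, 0.7698, 0.1925).
r_{12} = q_1·v_2 = 0.7698.
u_2 = v_2 − 0.7698·q_1 = (-3.8519, 0.4444, -1.5926, 3.8519).
‖u_2‖ = 5.6928, so q_2 = (-0.6766, 0.0781, -0.2798, 0.6766).
Qᵀb = (3.6566, -1.5484).
Back-substitute: x_2 = -1.5484/5.6928 = -0.2720.
x_1 = (3.6566 − 0.7698·(-0.2720))/5.1962 = 0.7440.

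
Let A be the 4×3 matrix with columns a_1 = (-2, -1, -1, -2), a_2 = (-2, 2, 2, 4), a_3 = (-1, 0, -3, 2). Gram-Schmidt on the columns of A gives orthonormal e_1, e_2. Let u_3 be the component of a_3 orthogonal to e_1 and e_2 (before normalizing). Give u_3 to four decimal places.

u_3 = (0.0000, -0.1667, -3.1667, 1.6667)

e_1 = a_1/‖a_1‖ = (-2, -1, -1, -2)/3.1623 = (-0.6325, -0.3162, -0.3162, -0.6325).
r_{12} = e_1·a_2 = -2.5298.
u_2 = a_2 + 2.5298·e_1 = (-3.6000, 1.2000, 1.2000, 2.4000).
‖u_2‖ = 4.6476, so e_2 = (-0.7746, 0.2582, 0.2582, 0.5164).
r_{13} = e_1·a_3 = 0.3162; r_{23} = e_2·a_3 = 1.0328.
u_3 = a_3 − 0.3162·e_1 − 1.0328·e_2 = (0.0000, -0.1667, -3.1667, 1.6667).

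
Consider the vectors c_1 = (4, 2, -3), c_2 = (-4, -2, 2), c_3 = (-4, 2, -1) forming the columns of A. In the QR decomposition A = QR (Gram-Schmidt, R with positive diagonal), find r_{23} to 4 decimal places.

r_{23} = 2.3253

c_1 = (4, 2, -3); ‖c_1‖ = 5.3852, so e_1 = (0.7428, 0.3714, -0.5571).
e_1·c_2 = 0.7428·(-4) + 0.3714·(-2) + (-0.5571)·2 = -4.8281.
u_2 = c_2 + 4.8281·e_1 = (-0.4138, -0.2069, -0.6897).
‖u_2‖ = 0.8305, so e_2 = (-0.4983, -0.2491, -0.8305).
r_{23} = e_2·c_3 = 2.3253.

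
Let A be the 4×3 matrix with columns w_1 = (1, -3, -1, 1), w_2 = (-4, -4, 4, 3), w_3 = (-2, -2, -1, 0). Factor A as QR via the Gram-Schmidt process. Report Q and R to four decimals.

w_1 = (1, -3, -1, 1); ‖w_1‖ = 3.4641, so e_1 = (0.2887, -0.8660, -0.2887, 0.2887).
e_1·w_2 = 0.2887·(-4) + (-0.8660)·(-4) + (-0.2887)·4 + 0.2887·3 = 2.0207.
u_2 = w_2 − 2.0207·e_1 = (-4.5833, -2.2500, 4.5833, 2.4167).
‖u_2‖ = 7.2744, so e_2 = (-0.6301, -0.3093, 0.6301, 0.3322).
e_1·w_3 = 0.2887·(-2) + (-0.8660)·(-2) + (-0.2887)·(-1) + 0.2887·0 = 1.4434; e_2·w_3 = (-0.6301)·(-2) + (-0.3093)·(-2) + 0.6301·(-1) + 0.3322·0 = 1.2487.
u_3 = w_3 − 1.4434·e_1 − 1.2487·e_2 = (-1.6299, -0.3638, -1.3701, -0.8315).
‖u_3‖ = 2.3146, so e_3 = (-0.7042, -0.1572, -0.5919, -0.3592).

Q = [[0.2887, -0.6301, -0.7042], [-0.8660, -0.3093, -0.1572], [-0.2887, 0.6301, -0.5919], [0.2887, 0.3322, -0.3592]], R = [[3.4641, 2.0207, 1.4434], [0.0000, 7.2744, 1.2487], [0.0000, 0.0000, 2.3146]]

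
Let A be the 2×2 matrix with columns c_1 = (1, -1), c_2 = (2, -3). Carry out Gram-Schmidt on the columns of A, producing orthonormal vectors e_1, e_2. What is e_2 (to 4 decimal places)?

c_1 = (1, -1); ‖c_1‖ = 1.4142, so e_1 = (0.7071, -0.7071).
e_1·c_2 = 0.7071·2 + (-0.7071)·(-3) = 3.5355.
u_2 = c_2 − 3.5355·e_1 = (-0.5000, -0.5000).
‖u_2‖ = 0.7071, so e_2 = (-0.7071, -0.7071).

e_2 = (-0.7071, -0.7071)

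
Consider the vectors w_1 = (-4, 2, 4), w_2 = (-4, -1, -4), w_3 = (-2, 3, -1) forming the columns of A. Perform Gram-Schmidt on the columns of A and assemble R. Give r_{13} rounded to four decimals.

e_1 = w_1/‖w_1‖ = (-4, 2, 4)/6.0000 = (-0.6667, 0.3333, 0.6667).
r_{13} = e_1·w_3 = 1.6667.

r_{13} = 1.6667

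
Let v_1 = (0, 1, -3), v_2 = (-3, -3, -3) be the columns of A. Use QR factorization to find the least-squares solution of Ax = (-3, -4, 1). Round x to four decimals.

v_1 = (0, 1, -3); ‖v_1‖ = 3.1623, so e_1 = (0.0000, 0.3162, -0.9487).
e_1·v_2 = 0.0000·(-3) + 0.3162·(-3) + (-0.9487)·(-3) = 1.8974.
u_2 = v_2 − 1.8974·e_1 = (-3.0000, -3.6000, -1.2000).
‖u_2‖ = 4.8374, so e_2 = (-0.6202, -0.7442, -0.2481).
Qᵀb = (-2.2136, 4.5893).
Back-substitute: x_2 = 4.5893/4.8374 = 0.9487.
x_1 = (-2.2136 − 1.8974·0.9487)/3.1623 = -1.2692.

x = (-1.2692, 0.9487)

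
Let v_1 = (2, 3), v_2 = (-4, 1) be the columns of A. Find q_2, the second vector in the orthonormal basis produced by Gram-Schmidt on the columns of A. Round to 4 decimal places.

v_1 = (2, 3); ‖v_1‖ = 3.6056, so q_1 = (0.5547, 0.8321).
q_1·v_2 = 0.5547·(-4) + 0.8321·1 = -1.3868.
u_2 = v_2 + 1.3868·q_1 = (-3.2308, 2.1538).
‖u_2‖ = 3.8829, so q_2 = (-0.8321, 0.5547).

q_2 = (-0.8321, 0.5547)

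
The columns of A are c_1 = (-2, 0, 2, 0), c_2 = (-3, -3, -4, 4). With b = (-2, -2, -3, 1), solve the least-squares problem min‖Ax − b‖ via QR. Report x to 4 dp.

x = (-0.1111, 0.5556)

q_1 = c_1/‖c_1‖ = (-2, 0, 2, 0)/2.8284 = (-0.7071, 0.0000, 0.7071, 0.0000).
r_{12} = q_1·c_2 = -0.7071.
u_2 = c_2 + 0.7071·q_1 = (-3.5000, -3.0000, -3.5000, 4.0000).
‖u_2‖ = 7.0356, so q_2 = (-0.4975, -0.4264, -0.4975, 0.5685).
Qᵀb = (-0.7071, 3.9087).
Back-substitute: x_2 = 3.9087/7.0356 = 0.5556.
x_1 = (-0.7071 + 0.7071·0.5556)/2.8284 = -0.1111.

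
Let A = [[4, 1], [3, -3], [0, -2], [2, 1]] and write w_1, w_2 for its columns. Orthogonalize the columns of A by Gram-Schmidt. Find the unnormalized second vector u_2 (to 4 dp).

u_2 = (1.4138, -2.6897, -2.0000, 1.2069)

w_1 = (4, 3, 0, 2); ‖w_1‖ = 5.3852, so q_1 = (0.7428, 0.5571, 0.0000, 0.3714).
q_1·w_2 = 0.7428·1 + 0.5571·(-3) + 0.0000·(-2) + 0.3714·1 = -0.5571.
u_2 = w_2 + 0.5571·q_1 = (1.4138, -2.6897, -2.0000, 1.2069).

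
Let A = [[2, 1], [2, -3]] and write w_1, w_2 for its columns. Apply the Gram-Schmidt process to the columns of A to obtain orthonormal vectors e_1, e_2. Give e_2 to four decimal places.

e_1 = w_1/‖w_1‖ = (2, 2)/2.8284 = (0.7071, 0.7071).
r_{12} = e_1·w_2 = -1.4142.
u_2 = w_2 + 1.4142·e_1 = (2.0000, -2.0000).
‖u_2‖ = 2.8284, so e_2 = (0.7071, -0.7071).

e_2 = (0.7071, -0.7071)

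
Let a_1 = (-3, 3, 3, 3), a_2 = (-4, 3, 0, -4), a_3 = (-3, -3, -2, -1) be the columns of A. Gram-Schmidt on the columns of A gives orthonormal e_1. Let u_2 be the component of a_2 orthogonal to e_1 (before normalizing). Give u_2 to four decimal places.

u_2 = (-3.2500, 2.2500, -0.7500, -4.7500)

e_1 = a_1/‖a_1‖ = (-3, 3, 3, 3)/6.0000 = (-0.5000, 0.5000, 0.5000, 0.5000).
r_{12} = e_1·a_2 = 1.5000.
u_2 = a_2 − 1.5000·e_1 = (-3.2500, 2.2500, -0.7500, -4.7500).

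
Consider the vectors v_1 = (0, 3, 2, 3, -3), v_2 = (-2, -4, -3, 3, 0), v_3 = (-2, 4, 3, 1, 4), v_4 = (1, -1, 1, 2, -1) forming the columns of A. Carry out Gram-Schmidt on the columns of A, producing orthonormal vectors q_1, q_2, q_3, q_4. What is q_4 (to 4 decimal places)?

v_1 = (0, 3, 2, 3, -3); ‖v_1‖ = 5.5678, so q_1 = (0.0000, 0.5388, 0.3592, 0.5388, -0.5388).
q_1·v_2 = 0.0000·(-2) + 0.5388·(-4) + 0.3592·(-3) + 0.5388·3 + (-0.5388)·0 = -1.6164.
u_2 = v_2 + 1.6164·q_1 = (-2.0000, -3.1290, -2.4194, 3.8710, -0.8710).
‖u_2‖ = 5.9487, so q_2 = (-0.3362, -0.5260, -0.4067, 0.6507, -0.1464).
q_1·v_3 = 0.0000·(-2) + 0.5388·4 + 0.3592·3 + 0.5388·1 + (-0.5388)·4 = 1.6164; q_2·v_3 = (-0.3362)·(-2) + (-0.5260)·4 + (-0.4067)·3 + 0.6507·1 + (-0.1464)·4 = -2.5866.
u_3 = v_3 − 1.6164·q_1 + 2.5866·q_2 = (-2.8696, 1.7685, 1.3674, 1.8122, 4.4923).
‖u_3‖ = 6.0578, so q_3 = (-0.4737, 0.2919, 0.2257, 0.2992, 0.7416).
q_1·v_4 = 0.0000·1 + 0.5388·(-1) + 0.3592·1 + 0.5388·2 + (-0.5388)·(-1) = 1.4368; q_2·v_4 = (-0.3362)·1 + (-0.5260)·(-1) + (-0.4067)·1 + 0.6507·2 + (-0.1464)·(-1) = 1.2310; q_3·v_4 = (-0.4737)·1 + 0.2919·(-1) + 0.2257·1 + 0.2992·2 + 0.7416·(-1) = -0.6832.
u_4 = v_4 − 1.4368·q_1 − 1.2310·q_2 + 0.6832·q_3 = (1.0902, -0.9273, 1.1387, 0.6292, 0.4610).
‖u_4‖ = 1.9883, so q_4 = (0.5483, -0.4664, 0.5727, 0.3164, 0.2319).

q_4 = (0.5483, -0.4664, 0.5727, 0.3164, 0.2319)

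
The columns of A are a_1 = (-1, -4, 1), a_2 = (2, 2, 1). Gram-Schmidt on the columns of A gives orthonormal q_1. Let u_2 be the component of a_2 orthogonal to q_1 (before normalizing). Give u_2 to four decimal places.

u_2 = (1.5000, 0.0000, 1.5000)

a_1 = (-1, -4, 1); ‖a_1‖ = 4.2426, so q_1 = (-0.2357, -0.9428, 0.2357).
q_1·a_2 = (-0.2357)·2 + (-0.9428)·2 + 0.2357·1 = -2.1213.
u_2 = a_2 + 2.1213·q_1 = (1.5000, 0.0000, 1.5000).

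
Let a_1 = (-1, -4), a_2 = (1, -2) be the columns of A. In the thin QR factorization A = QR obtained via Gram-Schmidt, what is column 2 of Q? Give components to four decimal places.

e_2 = (0.9701, -0.2425)

a_1 = (-1, -4); ‖a_1‖ = 4.1231, so e_1 = (-0.2425, -0.9701).
e_1·a_2 = (-0.2425)·1 + (-0.9701)·(-2) = 1.6977.
u_2 = a_2 − 1.6977·e_1 = (1.4118, -0.3529).
‖u_2‖ = 1.4552, so e_2 = (0.9701, -0.2425).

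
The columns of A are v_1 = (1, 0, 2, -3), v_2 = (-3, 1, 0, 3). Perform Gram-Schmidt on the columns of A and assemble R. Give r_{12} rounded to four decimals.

v_1 = (1, 0, 2, -3); ‖v_1‖ = 3.7417, so e_1 = (0.2673, 0.0000, 0.5345, -0.8018).
r_{12} = e_1·v_2 = -3.2071.

r_{12} = -3.2071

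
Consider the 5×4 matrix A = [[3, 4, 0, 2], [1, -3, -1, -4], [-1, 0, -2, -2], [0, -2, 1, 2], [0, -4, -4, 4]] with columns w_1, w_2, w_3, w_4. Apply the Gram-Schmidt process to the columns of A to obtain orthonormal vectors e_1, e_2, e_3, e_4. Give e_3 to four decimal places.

e_3 = (-0.2424, 0.1424, -0.5847, 0.4810, -0.5897)

w_1 = (3, 1, -1, 0, 0); ‖w_1‖ = 3.3166, so e_1 = (0.9045, 0.3015, -0.3015, 0.0000, 0.0000).
e_1·w_2 = 0.9045·4 + 0.3015·(-3) + (-0.3015)·0 + 0.0000·(-2) + 0.0000·(-4) = 2.7136.
u_2 = w_2 − 2.7136·e_1 = (1.5455, -3.8182, 0.8182, -2.0000, -4.0000).
‖u_2‖ = 6.1348, so e_2 = (0.2519, -0.6224, 0.1334, -0.3260, -0.6520).
e_1·w_3 = 0.9045·0 + 0.3015·(-1) + (-0.3015)·(-2) + 0.0000·1 + 0.0000·(-4) = 0.3015; e_2·w_3 = 0.2519·0 + (-0.6224)·(-1) + 0.1334·(-2) + (-0.3260)·1 + (-0.6520)·(-4) = 2.6377.
u_3 = w_3 − 0.3015·e_1 − 2.6377·e_2 = (-0.9372, 0.5507, -2.2609, 1.8599, -2.2802).
‖u_3‖ = 3.8667, so e_3 = (-0.2424, 0.1424, -0.5847, 0.4810, -0.5897).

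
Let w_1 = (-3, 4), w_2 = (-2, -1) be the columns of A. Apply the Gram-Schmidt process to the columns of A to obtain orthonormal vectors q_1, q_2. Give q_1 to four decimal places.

q_1 = (-0.6000, 0.8000)

w_1 = (-3, 4); ‖w_1‖ = 5.0000, so q_1 = (-0.6000, 0.8000).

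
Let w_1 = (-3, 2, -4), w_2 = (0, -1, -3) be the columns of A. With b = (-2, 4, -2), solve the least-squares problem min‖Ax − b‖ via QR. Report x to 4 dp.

x = (1.0526, -0.8526)

e_1 = w_1/‖w_1‖ = (-3, 2, -4)/5.3852 = (-0.5571, 0.3714, -0.7428).
r_{12} = e_1·w_2 = 1.8570.
u_2 = w_2 − 1.8570·e_1 = (1.0345, -1.6897, -1.6207).
‖u_2‖ = 2.5596, so e_2 = (0.4042, -0.6601, -0.6332).
Qᵀb = (4.0853, -2.1824).
Back-substitute: x_2 = -2.1824/2.5596 = -0.8526.
x_1 = (4.0853 − 1.8570·(-0.8526))/5.3852 = 1.0526.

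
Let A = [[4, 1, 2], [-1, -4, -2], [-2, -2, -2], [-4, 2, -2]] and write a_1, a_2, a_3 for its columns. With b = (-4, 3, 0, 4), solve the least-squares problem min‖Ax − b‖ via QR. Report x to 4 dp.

x = (-1.0476, -0.2381, 0.2143)

a_1 = (4, -1, -2, -4); ‖a_1‖ = 6.0828, so q_1 = (0.6576, -0.1644, -0.3288, -0.6576).
q_1·a_2 = 0.6576·1 + (-0.1644)·(-4) + (-0.3288)·(-2) + (-0.6576)·2 = 0.6576.
u_2 = a_2 − 0.6576·q_1 = (0.5676, -3.8919, -1.7838, 2.4324).
‖u_2‖ = 4.9566, so q_2 = (0.1145, -0.7852, -0.3599, 0.4907).
q_1·a_3 = 0.6576·2 + (-0.1644)·(-2) + (-0.3288)·(-2) + (-0.6576)·(-2) = 3.6168; q_2·a_3 = 0.1145·2 + (-0.7852)·(-2) + (-0.3599)·(-2) + 0.4907·(-2) = 1.5377.
u_3 = a_3 − 3.6168·q_1 − 1.5377·q_2 = (-0.5545, -0.1980, -0.2574, -0.3762).
‖u_3‖ = 0.7446, so q_3 = (-0.7446, -0.2659, -0.3457, -0.5053).
Qᵀb = (-5.7540, -0.8506, 0.1596).
Back-substitute: x_3 = 0.1596/0.7446 = 0.2143.
x_2 = (-0.8506 − 1.5377·0.2143)/4.9566 = -0.2381.
x_1 = (-5.7540 − 0.6576·(-0.2381) − 3.6168·0.2143)/6.0828 = -1.0476.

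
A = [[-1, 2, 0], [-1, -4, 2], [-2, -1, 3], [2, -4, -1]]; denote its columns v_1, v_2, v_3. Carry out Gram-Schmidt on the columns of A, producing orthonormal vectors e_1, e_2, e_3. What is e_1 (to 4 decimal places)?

e_1 = (-0.3162, -0.3162, -0.6325, 0.6325)

v_1 = (-1, -1, -2, 2); ‖v_1‖ = 3.1623, so e_1 = (-0.3162, -0.3162, -0.6325, 0.6325).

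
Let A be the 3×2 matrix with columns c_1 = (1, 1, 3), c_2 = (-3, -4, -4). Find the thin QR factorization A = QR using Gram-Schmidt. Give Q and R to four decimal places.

e_1 = c_1/‖c_1‖ = (1, 1, 3)/3.3166 = (0.3015, 0.3015, 0.9045).
r_{12} = e_1·c_2 = -5.7287.
u_2 = c_2 + 5.7287·e_1 = (-1.2727, -2.2727, 1.1818).
‖u_2‖ = 2.8604, so e_2 = (-0.4449, -0.7946, 0.4132).

Q = [[0.3015, -0.4449], [0.3015, -0.7946], [0.9045, 0.4132]], R = [[3.3166, -5.7287], [0.0000, 2.8604]]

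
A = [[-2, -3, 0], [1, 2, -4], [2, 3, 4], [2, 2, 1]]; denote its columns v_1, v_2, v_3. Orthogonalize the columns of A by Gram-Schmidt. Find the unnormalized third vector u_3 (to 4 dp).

v_1 = (-2, 1, 2, 2); ‖v_1‖ = 3.6056, so q_1 = (-0.5547, 0.2774, 0.5547, 0.5547).
q_1·v_2 = (-0.5547)·(-3) + 0.2774·2 + 0.5547·3 + 0.5547·2 = 4.9923.
u_2 = v_2 − 4.9923·q_1 = (-0.2308, 0.6154, 0.2308, -0.7692).
‖u_2‖ = 1.0377, so q_2 = (-0.2224, 0.5930, 0.2224, -0.7412).
q_1·v_3 = (-0.5547)·0 + 0.2774·(-4) + 0.5547·4 + 0.5547·1 = 1.6641; q_2·v_3 = (-0.2224)·0 + 0.5930·(-4) + 0.2224·4 + (-0.7412)·1 = -2.2237.
u_3 = v_3 − 1.6641·q_1 + 2.2237·q_2 = (0.4286, -3.1429, 3.5714, -1.5714).

u_3 = (0.4286, -3.1429, 3.5714, -1.5714)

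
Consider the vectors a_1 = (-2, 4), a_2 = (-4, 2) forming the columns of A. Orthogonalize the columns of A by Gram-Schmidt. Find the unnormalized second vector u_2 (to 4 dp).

a_1 = (-2, 4); ‖a_1‖ = 4.4721, so q_1 = (-0.4472, 0.8944).
q_1·a_2 = (-0.4472)·(-4) + 0.8944·2 = 3.5777.
u_2 = a_2 − 3.5777·q_1 = (-2.4000, -1.2000).

u_2 = (-2.4000, -1.2000)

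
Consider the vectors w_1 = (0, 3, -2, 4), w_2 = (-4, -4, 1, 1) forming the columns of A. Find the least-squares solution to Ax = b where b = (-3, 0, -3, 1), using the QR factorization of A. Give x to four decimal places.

x = (0.4966, 0.4402)

q_1 = w_1/‖w_1‖ = (0, 3, -2, 4)/5.3852 = (0.0000, 0.5571, -0.3714, 0.7428).
r_{12} = q_1·w_2 = -1.8570.
u_2 = w_2 + 1.8570·q_1 = (-4.0000, -2.9655, 0.3103, 2.3793).
‖u_2‖ = 5.5274, so q_2 = (-0.7237, -0.5365, 0.0561, 0.4305).
Qᵀb = (1.8570, 2.4330).
Back-substitute: x_2 = 2.4330/5.5274 = 0.4402.
x_1 = (1.8570 + 1.8570·0.4402)/5.3852 = 0.4966.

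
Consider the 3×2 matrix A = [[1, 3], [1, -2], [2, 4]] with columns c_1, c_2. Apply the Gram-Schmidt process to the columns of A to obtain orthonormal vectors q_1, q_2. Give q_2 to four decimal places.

q_2 = (0.3810, -0.8890, 0.2540)

q_1 = c_1/‖c_1‖ = (1, 1, 2)/2.4495 = (0.4082, 0.4082, 0.8165).
r_{12} = q_1·c_2 = 3.6742.
u_2 = c_2 − 3.6742·q_1 = (1.5000, -3.5000, 1.0000).
‖u_2‖ = 3.9370, so q_2 = (0.3810, -0.8890, 0.2540).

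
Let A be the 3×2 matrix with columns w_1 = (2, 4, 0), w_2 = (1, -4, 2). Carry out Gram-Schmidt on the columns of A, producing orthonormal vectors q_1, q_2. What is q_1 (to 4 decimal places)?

w_1 = (2, 4, 0); ‖w_1‖ = 4.4721, so q_1 = (0.4472, 0.8944, 0.0000).

q_1 = (0.4472, 0.8944, 0.0000)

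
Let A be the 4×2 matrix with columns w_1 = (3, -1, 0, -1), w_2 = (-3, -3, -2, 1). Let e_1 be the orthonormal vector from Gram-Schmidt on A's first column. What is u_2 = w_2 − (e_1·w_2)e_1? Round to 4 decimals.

u_2 = (-1.0909, -3.6364, -2.0000, 0.3636)

w_1 = (3, -1, 0, -1); ‖w_1‖ = 3.3166, so e_1 = (0.9045, -0.3015, 0.0000, -0.3015).
e_1·w_2 = 0.9045·(-3) + (-0.3015)·(-3) + 0.0000·(-2) + (-0.3015)·1 = -2.1106.
u_2 = w_2 + 2.1106·e_1 = (-1.0909, -3.6364, -2.0000, 0.3636).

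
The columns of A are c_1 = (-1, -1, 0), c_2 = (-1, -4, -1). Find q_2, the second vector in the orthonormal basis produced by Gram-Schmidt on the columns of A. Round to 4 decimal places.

q_2 = (0.6396, -0.6396, -0.4264)

c_1 = (-1, -1, 0); ‖c_1‖ = 1.4142, so q_1 = (-0.7071, -0.7071, 0.0000).
q_1·c_2 = (-0.7071)·(-1) + (-0.7071)·(-4) + 0.0000·(-1) = 3.5355.
u_2 = c_2 − 3.5355·q_1 = (1.5000, -1.5000, -1.0000).
‖u_2‖ = 2.3452, so q_2 = (0.6396, -0.6396, -0.4264).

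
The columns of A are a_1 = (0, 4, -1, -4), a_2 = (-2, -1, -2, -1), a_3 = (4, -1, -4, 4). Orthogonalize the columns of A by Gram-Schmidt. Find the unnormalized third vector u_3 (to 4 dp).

a_1 = (0, 4, -1, -4); ‖a_1‖ = 5.7446, so e_1 = (0.0000, 0.6963, -0.1741, -0.6963).
e_1·a_2 = 0.0000·(-2) + 0.6963·(-1) + (-0.1741)·(-2) + (-0.6963)·(-1) = 0.3482.
u_2 = a_2 − 0.3482·e_1 = (-2.0000, -1.2424, -1.9394, -0.7576).
‖u_2‖ = 3.1431, so e_2 = (-0.6363, -0.3953, -0.6170, -0.2410).
e_1·a_3 = 0.0000·4 + 0.6963·(-1) + (-0.1741)·(-4) + (-0.6963)·4 = -2.7852; e_2·a_3 = (-0.6363)·4 + (-0.3953)·(-1) + (-0.6170)·(-4) + (-0.2410)·4 = -0.6460.
u_3 = a_3 + 2.7852·e_1 + 0.6460·e_2 = (3.5890, 0.6840, -4.8834, 1.9049).

u_3 = (3.5890, 0.6840, -4.8834, 1.9049)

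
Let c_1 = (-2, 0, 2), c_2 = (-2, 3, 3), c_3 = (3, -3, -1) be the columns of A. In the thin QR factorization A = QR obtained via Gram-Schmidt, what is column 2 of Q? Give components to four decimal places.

e_2 = (0.1622, 0.9733, 0.1622)

c_1 = (-2, 0, 2); ‖c_1‖ = 2.8284, so e_1 = (-0.7071, 0.0000, 0.7071).
e_1·c_2 = (-0.7071)·(-2) + 0.0000·3 + 0.7071·3 = 3.5355.
u_2 = c_2 − 3.5355·e_1 = (0.5000, 3.0000, 0.5000).
‖u_2‖ = 3.0822, so e_2 = (0.1622, 0.9733, 0.1622).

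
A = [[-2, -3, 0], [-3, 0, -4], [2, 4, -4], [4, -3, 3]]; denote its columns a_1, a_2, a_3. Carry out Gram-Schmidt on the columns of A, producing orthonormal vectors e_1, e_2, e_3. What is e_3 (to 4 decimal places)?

e_1 = a_1/‖a_1‖ = (-2, -3, 2, 4)/5.7446 = (-0.3482, -0.5222, 0.3482, 0.6963).
r_{12} = e_1·a_2 = 0.3482.
u_2 = a_2 − 0.3482·e_1 = (-2.8788, 0.1818, 3.8788, -3.2424).
‖u_2‖ = 5.8205, so e_2 = (-0.4946, 0.0312, 0.6664, -0.5571).
r_{13} = e_1·a_3 = 2.7852; r_{23} = e_2·a_3 = -4.4617.
u_3 = a_3 − 2.7852·e_1 + 4.4617·e_2 = (-1.2370, -2.4061, -1.9964, -1.4249).
‖u_3‖ = 3.6518, so e_3 = (-0.3387, -0.6589, -0.5467, -0.3902).

e_3 = (-0.3387, -0.6589, -0.5467, -0.3902)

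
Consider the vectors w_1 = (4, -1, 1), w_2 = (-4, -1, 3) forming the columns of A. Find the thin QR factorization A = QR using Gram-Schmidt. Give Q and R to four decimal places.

Q = [[0.9428, -0.3143], [-0.2357, -0.3928], [0.2357, 0.8642]], R = [[4.2426, -2.8284], [0.0000, 4.2426]]

w_1 = (4, -1, 1); ‖w_1‖ = 4.2426, so e_1 = (0.9428, -0.2357, 0.2357).
e_1·w_2 = 0.9428·(-4) + (-0.2357)·(-1) + 0.2357·3 = -2.8284.
u_2 = w_2 + 2.8284·e_1 = (-1.3333, -1.6667, 3.6667).
‖u_2‖ = 4.2426, so e_2 = (-0.3143, -0.3928, 0.8642).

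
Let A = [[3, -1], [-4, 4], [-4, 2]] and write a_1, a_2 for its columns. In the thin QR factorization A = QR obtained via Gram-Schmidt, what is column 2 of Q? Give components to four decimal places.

e_2 = (0.5437, 0.7612, -0.3534)

a_1 = (3, -4, -4); ‖a_1‖ = 6.4031, so e_1 = (0.4685, -0.6247, -0.6247).
e_1·a_2 = 0.4685·(-1) + (-0.6247)·4 + (-0.6247)·2 = -4.2167.
u_2 = a_2 + 4.2167·e_1 = (0.9756, 1.3659, -0.6341).
‖u_2‖ = 1.7943, so e_2 = (0.5437, 0.7612, -0.3534).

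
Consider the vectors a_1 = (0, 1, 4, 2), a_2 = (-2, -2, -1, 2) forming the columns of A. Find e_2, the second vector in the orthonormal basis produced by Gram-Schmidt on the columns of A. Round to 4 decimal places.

e_1 = a_1/‖a_1‖ = (0, 1, 4, 2)/4.5826 = (0.0000, 0.2182, 0.8729, 0.4364).
r_{12} = e_1·a_2 = -0.4364.
u_2 = a_2 + 0.4364·e_1 = (-2.0000, -1.9048, -0.6190, 2.1905).
‖u_2‖ = 3.5790, so e_2 = (-0.5588, -0.5322, -0.1730, 0.6120).

e_2 = (-0.5588, -0.5322, -0.1730, 0.6120)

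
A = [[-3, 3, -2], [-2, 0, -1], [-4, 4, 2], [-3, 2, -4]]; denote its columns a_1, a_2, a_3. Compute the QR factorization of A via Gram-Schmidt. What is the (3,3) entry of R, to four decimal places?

a_1 = (-3, -2, -4, -3); ‖a_1‖ = 6.1644, so e_1 = (-0.4867, -0.3244, -0.6489, -0.4867).
e_1·a_2 = (-0.4867)·3 + (-0.3244)·0 + (-0.6489)·4 + (-0.4867)·2 = -5.0289.
u_2 = a_2 + 5.0289·e_1 = (0.5526, -1.6316, 0.7368, -0.4474).
‖u_2‖ = 1.9263, so e_2 = (0.2869, -0.8470, 0.3825, -0.2322).
e_1·a_3 = (-0.4867)·(-2) + (-0.3244)·(-1) + (-0.6489)·2 + (-0.4867)·(-4) = 1.9467; e_2·a_3 = 0.2869·(-2) + (-0.8470)·(-1) + 0.3825·2 + (-0.2322)·(-4) = 1.9673.
u_3 = a_3 − 1.9467·e_1 − 1.9673·e_2 = (-1.6170, 1.2979, 2.5106, -2.5957).
r_{33} = ‖u_3‖ = 4.1642.

r_{33} = 4.1642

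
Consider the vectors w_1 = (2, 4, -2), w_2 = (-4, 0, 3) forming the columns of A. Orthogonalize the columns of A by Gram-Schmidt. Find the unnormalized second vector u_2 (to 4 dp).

u_2 = (-2.8333, 2.3333, 1.8333)

q_1 = w_1/‖w_1‖ = (2, 4, -2)/4.8990 = (0.4082, 0.8165, -0.4082).
r_{12} = q_1·w_2 = -2.8577.
u_2 = w_2 + 2.8577·q_1 = (-2.8333, 2.3333, 1.8333).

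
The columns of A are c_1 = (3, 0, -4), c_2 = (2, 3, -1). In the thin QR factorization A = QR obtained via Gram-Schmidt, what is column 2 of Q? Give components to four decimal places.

q_2 = (0.2530, 0.9487, 0.1897)

q_1 = c_1/‖c_1‖ = (3, 0, -4)/5.0000 = (0.6000, 0.0000, -0.8000).
r_{12} = q_1·c_2 = 2.0000.
u_2 = c_2 − 2.0000·q_1 = (0.8000, 3.0000, 0.6000).
‖u_2‖ = 3.1623, so q_2 = (0.2530, 0.9487, 0.1897).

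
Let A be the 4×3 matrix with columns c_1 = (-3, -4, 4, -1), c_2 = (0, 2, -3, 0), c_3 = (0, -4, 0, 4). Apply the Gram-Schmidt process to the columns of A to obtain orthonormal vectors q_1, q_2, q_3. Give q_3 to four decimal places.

c_1 = (-3, -4, 4, -1); ‖c_1‖ = 6.4807, so q_1 = (-0.4629, -0.6172, 0.6172, -0.1543).
q_1·c_2 = (-0.4629)·0 + (-0.6172)·2 + 0.6172·(-3) + (-0.1543)·0 = -3.0861.
u_2 = c_2 + 3.0861·q_1 = (-1.4286, 0.0952, -1.0952, -0.4762).
‖u_2‖ = 1.8645, so q_2 = (-0.7662, 0.0511, -0.5874, -0.2554).
q_1·c_3 = (-0.4629)·0 + (-0.6172)·(-4) + 0.6172·0 + (-0.1543)·4 = 1.8516; q_2·c_3 = (-0.7662)·0 + 0.0511·(-4) + (-0.5874)·0 + (-0.2554)·4 = -1.2259.
u_3 = c_3 − 1.8516·q_1 + 1.2259·q_2 = (-0.0822, -2.7945, -1.8630, 3.9726).
‖u_3‖ = 5.2027, so q_3 = (-0.0158, -0.5371, -0.3581, 0.7636).

q_3 = (-0.0158, -0.5371, -0.3581, 0.7636)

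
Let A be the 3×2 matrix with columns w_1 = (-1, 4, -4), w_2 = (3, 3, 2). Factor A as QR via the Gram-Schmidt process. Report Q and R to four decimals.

Q = [[-0.1741, 0.6465], [0.6963, 0.6142], [-0.6963, 0.4526]], R = [[5.7446, 0.1741], [0.0000, 4.6872]]

w_1 = (-1, 4, -4); ‖w_1‖ = 5.7446, so q_1 = (-0.1741, 0.6963, -0.6963).
q_1·w_2 = (-0.1741)·3 + 0.6963·3 + (-0.6963)·2 = 0.1741.
u_2 = w_2 − 0.1741·q_1 = (3.0303, 2.8788, 2.1212).
‖u_2‖ = 4.6872, so q_2 = (0.6465, 0.6142, 0.4526).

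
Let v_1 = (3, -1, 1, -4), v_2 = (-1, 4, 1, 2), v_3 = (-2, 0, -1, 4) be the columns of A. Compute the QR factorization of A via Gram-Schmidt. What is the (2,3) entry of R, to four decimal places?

v_1 = (3, -1, 1, -4); ‖v_1‖ = 5.1962, so e_1 = (0.5774, -0.1925, 0.1925, -0.7698).
e_1·v_2 = 0.5774·(-1) + (-0.1925)·4 + 0.1925·1 + (-0.7698)·2 = -2.6943.
u_2 = v_2 + 2.6943·e_1 = (0.5556, 3.4815, 1.5185, -0.0741).
‖u_2‖ = 3.8394, so e_2 = (0.1447, 0.9068, 0.3955, -0.0193).
r_{23} = e_2·v_3 = -0.7621.

r_{23} = -0.7621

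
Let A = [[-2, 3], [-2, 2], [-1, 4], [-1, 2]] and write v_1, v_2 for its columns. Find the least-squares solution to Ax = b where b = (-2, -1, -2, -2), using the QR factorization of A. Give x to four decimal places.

e_1 = v_1/‖v_1‖ = (-2, -2, -1, -1)/3.1623 = (-0.6325, -0.6325, -0.3162, -0.3162).
r_{12} = e_1·v_2 = -5.0596.
u_2 = v_2 + 5.0596·e_1 = (-0.2000, -1.2000, 2.4000, 0.4000).
‖u_2‖ = 2.7203, so e_2 = (-0.0735, -0.4411, 0.8823, 0.1470).
Qᵀb = (3.1623, -1.4704).
Back-substitute: x_2 = -1.4704/2.7203 = -0.5405.
x_1 = (3.1623 + 5.0596·(-0.5405))/3.1623 = 0.1351.

x = (0.1351, -0.5405)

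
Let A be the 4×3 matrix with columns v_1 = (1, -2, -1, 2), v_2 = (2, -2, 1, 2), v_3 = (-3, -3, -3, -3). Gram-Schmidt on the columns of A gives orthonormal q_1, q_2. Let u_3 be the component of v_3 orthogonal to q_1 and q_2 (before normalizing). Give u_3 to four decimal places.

u_3 = (-0.9796, -3.3673, 0.4898, -2.6327)

v_1 = (1, -2, -1, 2); ‖v_1‖ = 3.1623, so q_1 = (0.3162, -0.6325, -0.3162, 0.6325).
q_1·v_2 = 0.3162·2 + (-0.6325)·(-2) + (-0.3162)·1 + 0.6325·2 = 2.8460.
u_2 = v_2 − 2.8460·q_1 = (1.1000, -0.2000, 1.9000, 0.2000).
‖u_2‖ = 2.2136, so q_2 = (0.4969, -0.0904, 0.8583, 0.0904).
q_1·v_3 = 0.3162·(-3) + (-0.6325)·(-3) + (-0.3162)·(-3) + 0.6325·(-3) = 0.0000; q_2·v_3 = 0.4969·(-3) + (-0.0904)·(-3) + 0.8583·(-3) + 0.0904·(-3) = -4.0658.
u_3 = v_3 − 0.0000·q_1 + 4.0658·q_2 = (-0.9796, -3.3673, 0.4898, -2.6327).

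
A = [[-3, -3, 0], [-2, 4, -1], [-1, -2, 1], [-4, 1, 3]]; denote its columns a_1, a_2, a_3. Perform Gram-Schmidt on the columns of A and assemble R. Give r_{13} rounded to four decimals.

a_1 = (-3, -2, -1, -4); ‖a_1‖ = 5.4772, so e_1 = (-0.5477, -0.3651, -0.1826, -0.7303).
r_{13} = e_1·a_3 = -2.0083.

r_{13} = -2.0083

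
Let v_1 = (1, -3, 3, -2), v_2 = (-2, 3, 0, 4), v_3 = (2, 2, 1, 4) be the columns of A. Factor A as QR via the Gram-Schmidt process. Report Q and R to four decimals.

Q = [[0.2085, -0.3218, 0.9187], [-0.6255, 0.1430, 0.1138], [0.6255, 0.6794, 0.0569], [-0.4170, 0.6437, 0.3740]], R = [[4.7958, -3.9618, -1.8766], [0.0000, 3.6475, 2.8966], [0.0000, 0.0000, 3.6178]]

v_1 = (1, -3, 3, -2); ‖v_1‖ = 4.7958, so e_1 = (0.2085, -0.6255, 0.6255, -0.4170).
e_1·v_2 = 0.2085·(-2) + (-0.6255)·3 + 0.6255·0 + (-0.4170)·4 = -3.9618.
u_2 = v_2 + 3.9618·e_1 = (-1.1739, 0.5217, 2.4783, 2.3478).
‖u_2‖ = 3.6475, so e_2 = (-0.3218, 0.1430, 0.6794, 0.6437).
e_1·v_3 = 0.2085·2 + (-0.6255)·2 + 0.6255·1 + (-0.4170)·4 = -1.8766; e_2·v_3 = (-0.3218)·2 + 0.1430·2 + 0.6794·1 + 0.6437·4 = 2.8966.
u_3 = v_3 + 1.8766·e_1 − 2.8966·e_2 = (3.3235, 0.4118, 0.2059, 1.3529).
‖u_3‖ = 3.6178, so e_3 = (0.9187, 0.1138, 0.0569, 0.3740).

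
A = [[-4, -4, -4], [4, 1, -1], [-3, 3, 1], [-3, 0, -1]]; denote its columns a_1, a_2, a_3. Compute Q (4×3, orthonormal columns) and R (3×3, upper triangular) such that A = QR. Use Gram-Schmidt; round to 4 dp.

a_1 = (-4, 4, -3, -3); ‖a_1‖ = 7.0711, so q_1 = (-0.5657, 0.5657, -0.4243, -0.4243).
q_1·a_2 = (-0.5657)·(-4) + 0.5657·1 + (-0.4243)·3 + (-0.4243)·0 = 1.5556.
u_2 = a_2 − 1.5556·q_1 = (-3.1200, 0.1200, 3.6600, 0.6600).
‖u_2‖ = 4.8559, so q_2 = (-0.6425, 0.0247, 0.7537, 0.1359).
q_1·a_3 = (-0.5657)·(-4) + 0.5657·(-1) + (-0.4243)·1 + (-0.4243)·(-1) = 1.6971; q_2·a_3 = (-0.6425)·(-4) + 0.0247·(-1) + 0.7537·1 + 0.1359·(-1) = 3.1631.
u_3 = a_3 − 1.6971·q_1 − 3.1631·q_2 = (-1.0076, -2.0382, -0.6641, -0.7099).
‖u_3‖ = 2.4728, so q_3 = (-0.4075, -0.8243, -0.2686, -0.2871).

Q = [[-0.5657, -0.6425, -0.4075], [0.5657, 0.0247, -0.8243], [-0.4243, 0.7537, -0.2686], [-0.4243, 0.1359, -0.2871]], R = [[7.0711, 1.5556, 1.6971], [0.0000, 4.8559, 3.1631], [0.0000, 0.0000, 2.4728]]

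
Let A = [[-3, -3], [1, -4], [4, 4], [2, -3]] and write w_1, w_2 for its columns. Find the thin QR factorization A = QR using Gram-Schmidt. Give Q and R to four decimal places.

Q = [[-0.5477, -0.2301], [0.1826, -0.6903], [0.7303, 0.3068], [0.3651, -0.6136]], R = [[5.4772, 2.7386], [0.0000, 6.5192]]

w_1 = (-3, 1, 4, 2); ‖w_1‖ = 5.4772, so q_1 = (-0.5477, 0.1826, 0.7303, 0.3651).
q_1·w_2 = (-0.5477)·(-3) + 0.1826·(-4) + 0.7303·4 + 0.3651·(-3) = 2.7386.
u_2 = w_2 − 2.7386·q_1 = (-1.5000, -4.5000, 2.0000, -4.0000).
‖u_2‖ = 6.5192, so q_2 = (-0.2301, -0.6903, 0.3068, -0.6136).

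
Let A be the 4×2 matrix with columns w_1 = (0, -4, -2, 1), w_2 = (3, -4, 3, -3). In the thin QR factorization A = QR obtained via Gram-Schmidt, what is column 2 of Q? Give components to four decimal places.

e_1 = w_1/‖w_1‖ = (0, -4, -2, 1)/4.5826 = (0.0000, -0.8729, -0.4364, 0.2182).
r_{12} = e_1·w_2 = 1.5275.
u_2 = w_2 − 1.5275·e_1 = (3.0000, -2.6667, 3.6667, -3.3333).
‖u_2‖ = 6.3770, so e_2 = (0.4704, -0.4182, 0.5750, -0.5227).

e_2 = (0.4704, -0.4182, 0.5750, -0.5227)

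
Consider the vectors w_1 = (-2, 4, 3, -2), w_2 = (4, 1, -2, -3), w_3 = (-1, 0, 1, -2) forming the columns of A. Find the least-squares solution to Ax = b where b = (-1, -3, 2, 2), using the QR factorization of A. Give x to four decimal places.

q_1 = w_1/‖w_1‖ = (-2, 4, 3, -2)/5.7446 = (-0.3482, 0.6963, 0.5222, -0.3482).
r_{12} = q_1·w_2 = -0.6963.
u_2 = w_2 + 0.6963·q_1 = (3.7576, 1.4848, -1.6364, -3.2424).
‖u_2‖ = 5.4328, so q_2 = (0.6916, 0.2733, -0.3012, -0.5968).
r_{13} = q_1·w_3 = 1.5667; r_{23} = q_2·w_3 = 0.2008.
u_3 = w_3 − 1.5667·q_1 − 0.2008·q_2 = (-0.5934, -1.1458, 0.2423, -1.3347).
‖u_3‖ = 1.8722, so q_3 = (-0.3170, -0.6120, 0.1294, -0.7129).
Qᵀb = (-1.3926, -3.3076, 0.9860).
Back-substitute: x_3 = 0.9860/1.8722 = 0.5267.
x_2 = (-3.3076 − 0.2008·0.5267)/5.4328 = -0.6283.
x_1 = (-1.3926 + 0.6963·(-0.6283) − 1.5667·0.5267)/5.7446 = -0.4622.

x = (-0.4622, -0.6283, 0.5267)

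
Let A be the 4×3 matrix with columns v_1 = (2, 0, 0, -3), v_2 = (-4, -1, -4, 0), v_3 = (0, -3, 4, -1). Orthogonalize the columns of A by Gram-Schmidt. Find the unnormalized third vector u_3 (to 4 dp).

u_3 = (-1.5616, -3.3973, 2.4110, -1.0411)

e_1 = v_1/‖v_1‖ = (2, 0, 0, -3)/3.6056 = (0.5547, 0.0000, 0.0000, -0.8321).
r_{12} = e_1·v_2 = -2.2188.
u_2 = v_2 + 2.2188·e_1 = (-2.7692, -1.0000, -4.0000, -1.8462).
‖u_2‖ = 5.2988, so e_2 = (-0.5226, -0.1887, -0.7549, -0.3484).
r_{13} = e_1·v_3 = 0.8321; r_{23} = e_2·v_3 = -2.1050.
u_3 = v_3 − 0.8321·e_1 + 2.1050·e_2 = (-1.5616, -3.3973, 2.4110, -1.0411).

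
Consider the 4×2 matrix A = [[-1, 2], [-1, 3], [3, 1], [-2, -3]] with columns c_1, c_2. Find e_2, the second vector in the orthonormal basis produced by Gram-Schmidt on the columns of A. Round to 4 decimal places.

e_2 = (0.4840, 0.6975, 0.0427, -0.5267)

c_1 = (-1, -1, 3, -2); ‖c_1‖ = 3.8730, so e_1 = (-0.2582, -0.2582, 0.7746, -0.5164).
e_1·c_2 = (-0.2582)·2 + (-0.2582)·3 + 0.7746·1 + (-0.5164)·(-3) = 1.0328.
u_2 = c_2 − 1.0328·e_1 = (2.2667, 3.2667, 0.2000, -2.4667).
‖u_2‖ = 4.6833, so e_2 = (0.4840, 0.6975, 0.0427, -0.5267).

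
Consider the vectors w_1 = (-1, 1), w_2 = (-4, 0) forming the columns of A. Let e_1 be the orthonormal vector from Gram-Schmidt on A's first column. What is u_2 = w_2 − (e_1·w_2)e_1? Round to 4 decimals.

w_1 = (-1, 1); ‖w_1‖ = 1.4142, so e_1 = (-0.7071, 0.7071).
e_1·w_2 = (-0.7071)·(-4) + 0.7071·0 = 2.8284.
u_2 = w_2 − 2.8284·e_1 = (-2.0000, -2.0000).

u_2 = (-2.0000, -2.0000)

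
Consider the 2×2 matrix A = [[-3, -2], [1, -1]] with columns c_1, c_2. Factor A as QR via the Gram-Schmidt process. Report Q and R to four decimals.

c_1 = (-3, 1); ‖c_1‖ = 3.1623, so e_1 = (-0.9487, 0.3162).
e_1·c_2 = (-0.9487)·(-2) + 0.3162·(-1) = 1.5811.
u_2 = c_2 − 1.5811·e_1 = (-0.5000, -1.5000).
‖u_2‖ = 1.5811, so e_2 = (-0.3162, -0.9487).

Q = [[-0.9487, -0.3162], [0.3162, -0.9487]], R = [[3.1623, 1.5811], [0.0000, 1.5811]]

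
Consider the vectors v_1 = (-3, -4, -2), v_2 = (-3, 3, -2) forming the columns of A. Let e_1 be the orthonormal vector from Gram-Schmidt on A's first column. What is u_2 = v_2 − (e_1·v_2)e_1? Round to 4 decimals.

u_2 = (-2.8966, 3.1379, -1.9310)

e_1 = v_1/‖v_1‖ = (-3, -4, -2)/5.3852 = (-0.5571, -0.7428, -0.3714).
r_{12} = e_1·v_2 = 0.1857.
u_2 = v_2 − 0.1857·e_1 = (-2.8966, 3.1379, -1.9310).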